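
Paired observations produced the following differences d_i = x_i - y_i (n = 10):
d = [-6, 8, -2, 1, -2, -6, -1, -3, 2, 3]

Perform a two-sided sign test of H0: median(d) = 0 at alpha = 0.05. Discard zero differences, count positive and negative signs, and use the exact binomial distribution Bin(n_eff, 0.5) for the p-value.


Step 1: Discard zero differences. Original n = 10; n_eff = number of nonzero differences = 10.
Nonzero differences (with sign): -6, +8, -2, +1, -2, -6, -1, -3, +2, +3
Step 2: Count signs: positive = 4, negative = 6.
Step 3: Under H0: P(positive) = 0.5, so the number of positives S ~ Bin(10, 0.5).
Step 4: Two-sided exact p-value = sum of Bin(10,0.5) probabilities at or below the observed probability = 0.753906.
Step 5: alpha = 0.05. fail to reject H0.

n_eff = 10, pos = 4, neg = 6, p = 0.753906, fail to reject H0.


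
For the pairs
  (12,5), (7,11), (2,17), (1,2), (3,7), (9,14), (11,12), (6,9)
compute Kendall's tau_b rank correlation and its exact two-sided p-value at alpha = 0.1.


Step 1: Enumerate the 28 unordered pairs (i,j) with i<j and classify each by sign(x_j-x_i) * sign(y_j-y_i).
  (1,2):dx=-5,dy=+6->D; (1,3):dx=-10,dy=+12->D; (1,4):dx=-11,dy=-3->C; (1,5):dx=-9,dy=+2->D
  (1,6):dx=-3,dy=+9->D; (1,7):dx=-1,dy=+7->D; (1,8):dx=-6,dy=+4->D; (2,3):dx=-5,dy=+6->D
  (2,4):dx=-6,dy=-9->C; (2,5):dx=-4,dy=-4->C; (2,6):dx=+2,dy=+3->C; (2,7):dx=+4,dy=+1->C
  (2,8):dx=-1,dy=-2->C; (3,4):dx=-1,dy=-15->C; (3,5):dx=+1,dy=-10->D; (3,6):dx=+7,dy=-3->D
  (3,7):dx=+9,dy=-5->D; (3,8):dx=+4,dy=-8->D; (4,5):dx=+2,dy=+5->C; (4,6):dx=+8,dy=+12->C
  (4,7):dx=+10,dy=+10->C; (4,8):dx=+5,dy=+7->C; (5,6):dx=+6,dy=+7->C; (5,7):dx=+8,dy=+5->C
  (5,8):dx=+3,dy=+2->C; (6,7):dx=+2,dy=-2->D; (6,8):dx=-3,dy=-5->C; (7,8):dx=-5,dy=-3->C
Step 2: C = 16, D = 12, total pairs = 28.
Step 3: tau = (C - D)/(n(n-1)/2) = (16 - 12)/28 = 0.142857.
Step 4: Exact two-sided p-value (enumerate n! = 40320 permutations of y under H0): p = 0.719544.
Step 5: alpha = 0.1. fail to reject H0.

tau_b = 0.1429 (C=16, D=12), p = 0.719544, fail to reject H0.


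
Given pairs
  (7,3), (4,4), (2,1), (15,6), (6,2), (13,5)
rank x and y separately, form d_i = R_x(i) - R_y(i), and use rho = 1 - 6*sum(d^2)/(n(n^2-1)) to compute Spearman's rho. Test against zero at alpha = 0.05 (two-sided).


Step 1: Rank x and y separately (midranks; no ties here).
rank(x): 7->4, 4->2, 2->1, 15->6, 6->3, 13->5
rank(y): 3->3, 4->4, 1->1, 6->6, 2->2, 5->5
Step 2: d_i = R_x(i) - R_y(i); compute d_i^2.
  (4-3)^2=1, (2-4)^2=4, (1-1)^2=0, (6-6)^2=0, (3-2)^2=1, (5-5)^2=0
sum(d^2) = 6.
Step 3: rho = 1 - 6*6 / (6*(6^2 - 1)) = 1 - 36/210 = 0.828571.
Step 4: Under H0, t = rho * sqrt((n-2)/(1-rho^2)) = 2.9598 ~ t(4).
Step 5: Two-sided p-value from the t-distribution with 4 df = 0.041563.
Step 6: alpha = 0.05. reject H0.

rho = 0.8286, p = 0.041563, reject H0 at alpha = 0.05.


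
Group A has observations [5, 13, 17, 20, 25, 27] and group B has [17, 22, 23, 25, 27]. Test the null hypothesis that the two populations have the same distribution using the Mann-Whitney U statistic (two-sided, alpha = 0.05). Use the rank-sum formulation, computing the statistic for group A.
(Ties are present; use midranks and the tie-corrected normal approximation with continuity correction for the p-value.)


Step 1: Combine and sort all 11 observations; assign midranks.
sorted (value, group): (5,X), (13,X), (17,X), (17,Y), (20,X), (22,Y), (23,Y), (25,X), (25,Y), (27,X), (27,Y)
ranks: 5->1, 13->2, 17->3.5, 17->3.5, 20->5, 22->6, 23->7, 25->8.5, 25->8.5, 27->10.5, 27->10.5
Step 2: Rank sum for X: R1 = 1 + 2 + 3.5 + 5 + 8.5 + 10.5 = 30.5.
Step 3: U_X = R1 - n1(n1+1)/2 = 30.5 - 6*7/2 = 30.5 - 21 = 9.5.
       U_Y = n1*n2 - U_X = 30 - 9.5 = 20.5.
Step 4: Ties are present, so use the tie-corrected normal approximation (with continuity correction) for the p-value.
Step 5: p-value = 0.358012; compare to alpha = 0.05. fail to reject H0.

U_X = 9.5, p = 0.358012, fail to reject H0 at alpha = 0.05.


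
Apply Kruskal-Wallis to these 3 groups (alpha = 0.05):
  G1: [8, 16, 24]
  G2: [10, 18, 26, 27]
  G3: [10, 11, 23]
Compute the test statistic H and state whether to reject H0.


Step 1: Combine all N = 10 observations and assign midranks.
sorted (value, group, rank): (8,G1,1), (10,G2,2.5), (10,G3,2.5), (11,G3,4), (16,G1,5), (18,G2,6), (23,G3,7), (24,G1,8), (26,G2,9), (27,G2,10)
Step 2: Sum ranks within each group.
R_1 = 14 (n_1 = 3)
R_2 = 27.5 (n_2 = 4)
R_3 = 13.5 (n_3 = 3)
Step 3: H = 12/(N(N+1)) * sum(R_i^2/n_i) - 3(N+1)
     = 12/(10*11) * (14^2/3 + 27.5^2/4 + 13.5^2/3) - 3*11
     = 0.109091 * 315.146 - 33
     = 1.379545.
Step 4: Ties present; correction factor C = 1 - 6/(10^3 - 10) = 0.993939. Corrected H = 1.379545 / 0.993939 = 1.387957.
Step 5: Under H0, H ~ chi^2(2); p-value = 0.499584.
Step 6: alpha = 0.05. fail to reject H0.

H = 1.3880, df = 2, p = 0.499584, fail to reject H0.


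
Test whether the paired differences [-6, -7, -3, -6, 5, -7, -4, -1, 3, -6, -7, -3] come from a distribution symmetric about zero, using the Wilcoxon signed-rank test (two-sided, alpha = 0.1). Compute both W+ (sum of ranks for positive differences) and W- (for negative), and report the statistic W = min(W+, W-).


Step 1: Drop any zero differences (none here) and take |d_i|.
|d| = [6, 7, 3, 6, 5, 7, 4, 1, 3, 6, 7, 3]
Step 2: Midrank |d_i| (ties get averaged ranks).
ranks: |6|->8, |7|->11, |3|->3, |6|->8, |5|->6, |7|->11, |4|->5, |1|->1, |3|->3, |6|->8, |7|->11, |3|->3
Step 3: Attach original signs; sum ranks with positive sign and with negative sign.
W+ = 6 + 3 = 9
W- = 8 + 11 + 3 + 8 + 11 + 5 + 1 + 8 + 11 + 3 = 69
(Check: W+ + W- = 78 should equal n(n+1)/2 = 78.)
Step 4: Test statistic W = min(W+, W-) = 9.
Step 5: Ties in |d|, so use the tie-corrected normal approximation.
        E[W] = n(n+1)/4 = 12*13/4 = 39.
        Tie groups: |d|=3 (t=3), |d|=6 (t=3), |d|=7 (t=3); sum(t^3 - t) = 72.
        Var[W] = n(n+1)(2n+1)/24 - sum(t^3-t)/48 = 3900/24 - 72/48 = 161.
        z = (W - E[W]) / sqrt(Var[W]) = (9 - 39) / 12.6886 = -2.3643.
        Two-sided p = 2*Phi(z) = 0.018063.
Step 6: alpha = 0.1. reject H0.

W+ = 9, W- = 69, W = min = 9, p = 0.018063, reject H0.


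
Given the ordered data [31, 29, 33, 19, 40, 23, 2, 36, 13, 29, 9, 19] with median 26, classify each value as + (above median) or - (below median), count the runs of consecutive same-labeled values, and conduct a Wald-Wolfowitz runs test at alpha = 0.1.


Step 1: Compute median = 26; label A = above, B = below.
Labels in order: AAABABBABABB  (n_A = 6, n_B = 6)
Step 2: Count runs R = 8.
Step 3: Under H0 (random ordering), E[R] = 2*n_A*n_B/(n_A+n_B) + 1 = 2*6*6/12 + 1 = 7.0000.
        Var[R] = 2*n_A*n_B*(2*n_A*n_B - n_A - n_B) / ((n_A+n_B)^2 * (n_A+n_B-1)) = 4320/1584 = 2.7273.
        SD[R] = 1.6514.
Step 4: Continuity-corrected z = (R - 0.5 - E[R]) / SD[R] = (8 - 0.5 - 7.0000) / 1.6514 = 0.3028.
Step 5: Two-sided p-value via normal approximation = 2*(1 - Phi(|z|)) = 0.762069.
Step 6: alpha = 0.1. fail to reject H0.

R = 8, z = 0.3028, p = 0.762069, fail to reject H0.


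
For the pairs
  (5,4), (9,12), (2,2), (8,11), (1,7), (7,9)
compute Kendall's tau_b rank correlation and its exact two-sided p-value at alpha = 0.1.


Step 1: Enumerate the 15 unordered pairs (i,j) with i<j and classify each by sign(x_j-x_i) * sign(y_j-y_i).
  (1,2):dx=+4,dy=+8->C; (1,3):dx=-3,dy=-2->C; (1,4):dx=+3,dy=+7->C; (1,5):dx=-4,dy=+3->D
  (1,6):dx=+2,dy=+5->C; (2,3):dx=-7,dy=-10->C; (2,4):dx=-1,dy=-1->C; (2,5):dx=-8,dy=-5->C
  (2,6):dx=-2,dy=-3->C; (3,4):dx=+6,dy=+9->C; (3,5):dx=-1,dy=+5->D; (3,6):dx=+5,dy=+7->C
  (4,5):dx=-7,dy=-4->C; (4,6):dx=-1,dy=-2->C; (5,6):dx=+6,dy=+2->C
Step 2: C = 13, D = 2, total pairs = 15.
Step 3: tau = (C - D)/(n(n-1)/2) = (13 - 2)/15 = 0.733333.
Step 4: Exact two-sided p-value (enumerate n! = 720 permutations of y under H0): p = 0.055556.
Step 5: alpha = 0.1. reject H0.

tau_b = 0.7333 (C=13, D=2), p = 0.055556, reject H0.


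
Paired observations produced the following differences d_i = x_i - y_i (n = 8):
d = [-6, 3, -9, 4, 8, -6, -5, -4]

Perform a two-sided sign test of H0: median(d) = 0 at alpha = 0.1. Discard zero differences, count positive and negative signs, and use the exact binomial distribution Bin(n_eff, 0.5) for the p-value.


Step 1: Discard zero differences. Original n = 8; n_eff = number of nonzero differences = 8.
Nonzero differences (with sign): -6, +3, -9, +4, +8, -6, -5, -4
Step 2: Count signs: positive = 3, negative = 5.
Step 3: Under H0: P(positive) = 0.5, so the number of positives S ~ Bin(8, 0.5).
Step 4: Two-sided exact p-value = sum of Bin(8,0.5) probabilities at or below the observed probability = 0.726562.
Step 5: alpha = 0.1. fail to reject H0.

n_eff = 8, pos = 3, neg = 5, p = 0.726562, fail to reject H0.


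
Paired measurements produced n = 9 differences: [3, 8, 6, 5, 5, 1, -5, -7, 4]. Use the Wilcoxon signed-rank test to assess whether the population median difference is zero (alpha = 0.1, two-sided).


Step 1: Drop any zero differences (none here) and take |d_i|.
|d| = [3, 8, 6, 5, 5, 1, 5, 7, 4]
Step 2: Midrank |d_i| (ties get averaged ranks).
ranks: |3|->2, |8|->9, |6|->7, |5|->5, |5|->5, |1|->1, |5|->5, |7|->8, |4|->3
Step 3: Attach original signs; sum ranks with positive sign and with negative sign.
W+ = 2 + 9 + 7 + 5 + 5 + 1 + 3 = 32
W- = 5 + 8 = 13
(Check: W+ + W- = 45 should equal n(n+1)/2 = 45.)
Step 4: Test statistic W = min(W+, W-) = 13.
Step 5: Ties in |d|, so use the tie-corrected normal approximation.
        E[W] = n(n+1)/4 = 9*10/4 = 22.5.
        Tie groups: |d|=5 (t=3); sum(t^3 - t) = 24.
        Var[W] = n(n+1)(2n+1)/24 - sum(t^3-t)/48 = 1710/24 - 24/48 = 70.75.
        z = (W - E[W]) / sqrt(Var[W]) = (13 - 22.5) / 8.4113 = -1.1294.
        Two-sided p = 2*Phi(z) = 0.258715.
Step 6: alpha = 0.1. fail to reject H0.

W+ = 32, W- = 13, W = min = 13, p = 0.258715, fail to reject H0.


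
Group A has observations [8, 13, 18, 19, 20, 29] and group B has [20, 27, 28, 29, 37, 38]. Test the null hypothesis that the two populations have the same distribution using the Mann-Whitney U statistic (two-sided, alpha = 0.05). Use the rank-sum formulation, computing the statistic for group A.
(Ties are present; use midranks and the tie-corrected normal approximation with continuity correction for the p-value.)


Step 1: Combine and sort all 12 observations; assign midranks.
sorted (value, group): (8,X), (13,X), (18,X), (19,X), (20,X), (20,Y), (27,Y), (28,Y), (29,X), (29,Y), (37,Y), (38,Y)
ranks: 8->1, 13->2, 18->3, 19->4, 20->5.5, 20->5.5, 27->7, 28->8, 29->9.5, 29->9.5, 37->11, 38->12
Step 2: Rank sum for X: R1 = 1 + 2 + 3 + 4 + 5.5 + 9.5 = 25.
Step 3: U_X = R1 - n1(n1+1)/2 = 25 - 6*7/2 = 25 - 21 = 4.
       U_Y = n1*n2 - U_X = 36 - 4 = 32.
Step 4: Ties are present, so use the tie-corrected normal approximation (with continuity correction) for the p-value.
Step 5: p-value = 0.030058; compare to alpha = 0.05. reject H0.

U_X = 4, p = 0.030058, reject H0 at alpha = 0.05.


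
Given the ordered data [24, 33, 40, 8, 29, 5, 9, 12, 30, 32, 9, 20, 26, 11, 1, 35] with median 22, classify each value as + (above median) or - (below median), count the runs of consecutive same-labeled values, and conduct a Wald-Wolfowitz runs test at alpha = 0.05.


Step 1: Compute median = 22; label A = above, B = below.
Labels in order: AAABABBBAABBABBA  (n_A = 8, n_B = 8)
Step 2: Count runs R = 9.
Step 3: Under H0 (random ordering), E[R] = 2*n_A*n_B/(n_A+n_B) + 1 = 2*8*8/16 + 1 = 9.0000.
        Var[R] = 2*n_A*n_B*(2*n_A*n_B - n_A - n_B) / ((n_A+n_B)^2 * (n_A+n_B-1)) = 14336/3840 = 3.7333.
        SD[R] = 1.9322.
Step 4: R = E[R], so z = 0 with no continuity correction.
Step 5: Two-sided p-value via normal approximation = 2*(1 - Phi(|z|)) = 1.000000.
Step 6: alpha = 0.05. fail to reject H0.

R = 9, z = 0.0000, p = 1.000000, fail to reject H0.


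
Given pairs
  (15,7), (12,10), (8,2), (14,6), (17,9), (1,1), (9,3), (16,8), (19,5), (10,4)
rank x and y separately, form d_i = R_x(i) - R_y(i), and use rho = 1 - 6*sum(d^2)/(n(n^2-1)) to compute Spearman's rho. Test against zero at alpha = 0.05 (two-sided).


Step 1: Rank x and y separately (midranks; no ties here).
rank(x): 15->7, 12->5, 8->2, 14->6, 17->9, 1->1, 9->3, 16->8, 19->10, 10->4
rank(y): 7->7, 10->10, 2->2, 6->6, 9->9, 1->1, 3->3, 8->8, 5->5, 4->4
Step 2: d_i = R_x(i) - R_y(i); compute d_i^2.
  (7-7)^2=0, (5-10)^2=25, (2-2)^2=0, (6-6)^2=0, (9-9)^2=0, (1-1)^2=0, (3-3)^2=0, (8-8)^2=0, (10-5)^2=25, (4-4)^2=0
sum(d^2) = 50.
Step 3: rho = 1 - 6*50 / (10*(10^2 - 1)) = 1 - 300/990 = 0.696970.
Step 4: Under H0, t = rho * sqrt((n-2)/(1-rho^2)) = 2.7490 ~ t(8).
Step 5: Two-sided p-value from the t-distribution with 8 df = 0.025097.
Step 6: alpha = 0.05. reject H0.

rho = 0.6970, p = 0.025097, reject H0 at alpha = 0.05.


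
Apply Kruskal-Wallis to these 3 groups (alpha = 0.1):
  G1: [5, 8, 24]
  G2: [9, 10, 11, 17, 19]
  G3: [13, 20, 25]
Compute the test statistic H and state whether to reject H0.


Step 1: Combine all N = 11 observations and assign midranks.
sorted (value, group, rank): (5,G1,1), (8,G1,2), (9,G2,3), (10,G2,4), (11,G2,5), (13,G3,6), (17,G2,7), (19,G2,8), (20,G3,9), (24,G1,10), (25,G3,11)
Step 2: Sum ranks within each group.
R_1 = 13 (n_1 = 3)
R_2 = 27 (n_2 = 5)
R_3 = 26 (n_3 = 3)
Step 3: H = 12/(N(N+1)) * sum(R_i^2/n_i) - 3(N+1)
     = 12/(11*12) * (13^2/3 + 27^2/5 + 26^2/3) - 3*12
     = 0.090909 * 427.467 - 36
     = 2.860606.
Step 4: No ties, so H is used without correction.
Step 5: Under H0, H ~ chi^2(2); p-value = 0.239236.
Step 6: alpha = 0.1. fail to reject H0.

H = 2.8606, df = 2, p = 0.239236, fail to reject H0.


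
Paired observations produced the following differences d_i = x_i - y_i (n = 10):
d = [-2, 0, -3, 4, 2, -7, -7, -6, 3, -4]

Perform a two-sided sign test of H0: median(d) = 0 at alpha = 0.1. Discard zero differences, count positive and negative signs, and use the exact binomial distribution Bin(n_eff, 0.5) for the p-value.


Step 1: Discard zero differences. Original n = 10; n_eff = number of nonzero differences = 9.
Nonzero differences (with sign): -2, -3, +4, +2, -7, -7, -6, +3, -4
Step 2: Count signs: positive = 3, negative = 6.
Step 3: Under H0: P(positive) = 0.5, so the number of positives S ~ Bin(9, 0.5).
Step 4: Two-sided exact p-value = sum of Bin(9,0.5) probabilities at or below the observed probability = 0.507812.
Step 5: alpha = 0.1. fail to reject H0.

n_eff = 9, pos = 3, neg = 6, p = 0.507812, fail to reject H0.


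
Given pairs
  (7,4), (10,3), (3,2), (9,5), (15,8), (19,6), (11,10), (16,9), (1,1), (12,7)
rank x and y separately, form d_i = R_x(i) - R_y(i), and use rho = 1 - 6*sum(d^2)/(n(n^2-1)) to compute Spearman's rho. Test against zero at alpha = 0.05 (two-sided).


Step 1: Rank x and y separately (midranks; no ties here).
rank(x): 7->3, 10->5, 3->2, 9->4, 15->8, 19->10, 11->6, 16->9, 1->1, 12->7
rank(y): 4->4, 3->3, 2->2, 5->5, 8->8, 6->6, 10->10, 9->9, 1->1, 7->7
Step 2: d_i = R_x(i) - R_y(i); compute d_i^2.
  (3-4)^2=1, (5-3)^2=4, (2-2)^2=0, (4-5)^2=1, (8-8)^2=0, (10-6)^2=16, (6-10)^2=16, (9-9)^2=0, (1-1)^2=0, (7-7)^2=0
sum(d^2) = 38.
Step 3: rho = 1 - 6*38 / (10*(10^2 - 1)) = 1 - 228/990 = 0.769697.
Step 4: Under H0, t = rho * sqrt((n-2)/(1-rho^2)) = 3.4101 ~ t(8).
Step 5: Two-sided p-value from the t-distribution with 8 df = 0.009222.
Step 6: alpha = 0.05. reject H0.

rho = 0.7697, p = 0.009222, reject H0 at alpha = 0.05.


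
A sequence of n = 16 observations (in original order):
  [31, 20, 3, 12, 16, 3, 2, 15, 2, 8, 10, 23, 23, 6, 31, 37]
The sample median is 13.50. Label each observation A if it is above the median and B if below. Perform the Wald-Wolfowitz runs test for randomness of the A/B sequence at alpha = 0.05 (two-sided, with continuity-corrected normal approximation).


Step 1: Compute median = 13.50; label A = above, B = below.
Labels in order: AABBABBABBBAABAA  (n_A = 8, n_B = 8)
Step 2: Count runs R = 9.
Step 3: Under H0 (random ordering), E[R] = 2*n_A*n_B/(n_A+n_B) + 1 = 2*8*8/16 + 1 = 9.0000.
        Var[R] = 2*n_A*n_B*(2*n_A*n_B - n_A - n_B) / ((n_A+n_B)^2 * (n_A+n_B-1)) = 14336/3840 = 3.7333.
        SD[R] = 1.9322.
Step 4: R = E[R], so z = 0 with no continuity correction.
Step 5: Two-sided p-value via normal approximation = 2*(1 - Phi(|z|)) = 1.000000.
Step 6: alpha = 0.05. fail to reject H0.

R = 9, z = 0.0000, p = 1.000000, fail to reject H0.


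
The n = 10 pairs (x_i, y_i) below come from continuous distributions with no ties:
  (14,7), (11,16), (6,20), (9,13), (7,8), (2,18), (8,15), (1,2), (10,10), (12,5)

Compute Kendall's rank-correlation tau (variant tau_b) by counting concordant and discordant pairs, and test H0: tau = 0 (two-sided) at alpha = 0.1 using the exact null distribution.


Step 1: Enumerate the 45 unordered pairs (i,j) with i<j and classify each by sign(x_j-x_i) * sign(y_j-y_i).
  (1,2):dx=-3,dy=+9->D; (1,3):dx=-8,dy=+13->D; (1,4):dx=-5,dy=+6->D; (1,5):dx=-7,dy=+1->D
  (1,6):dx=-12,dy=+11->D; (1,7):dx=-6,dy=+8->D; (1,8):dx=-13,dy=-5->C; (1,9):dx=-4,dy=+3->D
  (1,10):dx=-2,dy=-2->C; (2,3):dx=-5,dy=+4->D; (2,4):dx=-2,dy=-3->C; (2,5):dx=-4,dy=-8->C
  (2,6):dx=-9,dy=+2->D; (2,7):dx=-3,dy=-1->C; (2,8):dx=-10,dy=-14->C; (2,9):dx=-1,dy=-6->C
  (2,10):dx=+1,dy=-11->D; (3,4):dx=+3,dy=-7->D; (3,5):dx=+1,dy=-12->D; (3,6):dx=-4,dy=-2->C
  (3,7):dx=+2,dy=-5->D; (3,8):dx=-5,dy=-18->C; (3,9):dx=+4,dy=-10->D; (3,10):dx=+6,dy=-15->D
  (4,5):dx=-2,dy=-5->C; (4,6):dx=-7,dy=+5->D; (4,7):dx=-1,dy=+2->D; (4,8):dx=-8,dy=-11->C
  (4,9):dx=+1,dy=-3->D; (4,10):dx=+3,dy=-8->D; (5,6):dx=-5,dy=+10->D; (5,7):dx=+1,dy=+7->C
  (5,8):dx=-6,dy=-6->C; (5,9):dx=+3,dy=+2->C; (5,10):dx=+5,dy=-3->D; (6,7):dx=+6,dy=-3->D
  (6,8):dx=-1,dy=-16->C; (6,9):dx=+8,dy=-8->D; (6,10):dx=+10,dy=-13->D; (7,8):dx=-7,dy=-13->C
  (7,9):dx=+2,dy=-5->D; (7,10):dx=+4,dy=-10->D; (8,9):dx=+9,dy=+8->C; (8,10):dx=+11,dy=+3->C
  (9,10):dx=+2,dy=-5->D
Step 2: C = 18, D = 27, total pairs = 45.
Step 3: tau = (C - D)/(n(n-1)/2) = (18 - 27)/45 = -0.200000.
Step 4: Exact two-sided p-value (enumerate n! = 3628800 permutations of y under H0): p = 0.484313.
Step 5: alpha = 0.1. fail to reject H0.

tau_b = -0.2000 (C=18, D=27), p = 0.484313, fail to reject H0.


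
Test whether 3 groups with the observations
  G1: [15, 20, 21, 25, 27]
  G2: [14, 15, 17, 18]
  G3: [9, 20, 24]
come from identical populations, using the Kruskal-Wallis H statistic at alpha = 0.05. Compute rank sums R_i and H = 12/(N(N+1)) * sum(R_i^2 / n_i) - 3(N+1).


Step 1: Combine all N = 12 observations and assign midranks.
sorted (value, group, rank): (9,G3,1), (14,G2,2), (15,G1,3.5), (15,G2,3.5), (17,G2,5), (18,G2,6), (20,G1,7.5), (20,G3,7.5), (21,G1,9), (24,G3,10), (25,G1,11), (27,G1,12)
Step 2: Sum ranks within each group.
R_1 = 43 (n_1 = 5)
R_2 = 16.5 (n_2 = 4)
R_3 = 18.5 (n_3 = 3)
Step 3: H = 12/(N(N+1)) * sum(R_i^2/n_i) - 3(N+1)
     = 12/(12*13) * (43^2/5 + 16.5^2/4 + 18.5^2/3) - 3*13
     = 0.076923 * 551.946 - 39
     = 3.457372.
Step 4: Ties present; correction factor C = 1 - 12/(12^3 - 12) = 0.993007. Corrected H = 3.457372 / 0.993007 = 3.481719.
Step 5: Under H0, H ~ chi^2(2); p-value = 0.175370.
Step 6: alpha = 0.05. fail to reject H0.

H = 3.4817, df = 2, p = 0.175370, fail to reject H0.


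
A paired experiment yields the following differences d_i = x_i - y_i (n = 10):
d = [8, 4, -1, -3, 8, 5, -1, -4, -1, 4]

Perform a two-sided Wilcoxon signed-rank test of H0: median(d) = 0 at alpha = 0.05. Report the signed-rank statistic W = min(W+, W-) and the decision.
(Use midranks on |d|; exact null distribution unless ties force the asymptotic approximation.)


Step 1: Drop any zero differences (none here) and take |d_i|.
|d| = [8, 4, 1, 3, 8, 5, 1, 4, 1, 4]
Step 2: Midrank |d_i| (ties get averaged ranks).
ranks: |8|->9.5, |4|->6, |1|->2, |3|->4, |8|->9.5, |5|->8, |1|->2, |4|->6, |1|->2, |4|->6
Step 3: Attach original signs; sum ranks with positive sign and with negative sign.
W+ = 9.5 + 6 + 9.5 + 8 + 6 = 39
W- = 2 + 4 + 2 + 6 + 2 = 16
(Check: W+ + W- = 55 should equal n(n+1)/2 = 55.)
Step 4: Test statistic W = min(W+, W-) = 16.
Step 5: Ties in |d|, so use the tie-corrected normal approximation.
        E[W] = n(n+1)/4 = 10*11/4 = 27.5.
        Tie groups: |d|=1 (t=3), |d|=4 (t=3), |d|=8 (t=2); sum(t^3 - t) = 54.
        Var[W] = n(n+1)(2n+1)/24 - sum(t^3-t)/48 = 2310/24 - 54/48 = 95.125.
        z = (W - E[W]) / sqrt(Var[W]) = (16 - 27.5) / 9.7532 = -1.1791.
        Two-sided p = 2*Phi(z) = 0.238359.
Step 6: alpha = 0.05. fail to reject H0.

W+ = 39, W- = 16, W = min = 16, p = 0.238359, fail to reject H0.


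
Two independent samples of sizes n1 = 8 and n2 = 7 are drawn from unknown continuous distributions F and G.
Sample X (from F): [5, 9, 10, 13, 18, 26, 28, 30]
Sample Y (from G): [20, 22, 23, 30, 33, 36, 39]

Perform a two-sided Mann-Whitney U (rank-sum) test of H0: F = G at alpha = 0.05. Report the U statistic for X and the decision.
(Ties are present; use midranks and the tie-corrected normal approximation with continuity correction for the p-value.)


Step 1: Combine and sort all 15 observations; assign midranks.
sorted (value, group): (5,X), (9,X), (10,X), (13,X), (18,X), (20,Y), (22,Y), (23,Y), (26,X), (28,X), (30,X), (30,Y), (33,Y), (36,Y), (39,Y)
ranks: 5->1, 9->2, 10->3, 13->4, 18->5, 20->6, 22->7, 23->8, 26->9, 28->10, 30->11.5, 30->11.5, 33->13, 36->14, 39->15
Step 2: Rank sum for X: R1 = 1 + 2 + 3 + 4 + 5 + 9 + 10 + 11.5 = 45.5.
Step 3: U_X = R1 - n1(n1+1)/2 = 45.5 - 8*9/2 = 45.5 - 36 = 9.5.
       U_Y = n1*n2 - U_X = 56 - 9.5 = 46.5.
Step 4: Ties are present, so use the tie-corrected normal approximation (with continuity correction) for the p-value.
Step 5: p-value = 0.037073; compare to alpha = 0.05. reject H0.

U_X = 9.5, p = 0.037073, reject H0 at alpha = 0.05.


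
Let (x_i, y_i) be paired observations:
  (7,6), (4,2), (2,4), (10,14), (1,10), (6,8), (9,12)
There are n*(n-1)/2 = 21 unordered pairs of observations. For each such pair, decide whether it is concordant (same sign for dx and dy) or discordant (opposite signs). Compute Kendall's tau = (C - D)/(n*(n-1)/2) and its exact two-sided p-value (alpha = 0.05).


Step 1: Enumerate the 21 unordered pairs (i,j) with i<j and classify each by sign(x_j-x_i) * sign(y_j-y_i).
  (1,2):dx=-3,dy=-4->C; (1,3):dx=-5,dy=-2->C; (1,4):dx=+3,dy=+8->C; (1,5):dx=-6,dy=+4->D
  (1,6):dx=-1,dy=+2->D; (1,7):dx=+2,dy=+6->C; (2,3):dx=-2,dy=+2->D; (2,4):dx=+6,dy=+12->C
  (2,5):dx=-3,dy=+8->D; (2,6):dx=+2,dy=+6->C; (2,7):dx=+5,dy=+10->C; (3,4):dx=+8,dy=+10->C
  (3,5):dx=-1,dy=+6->D; (3,6):dx=+4,dy=+4->C; (3,7):dx=+7,dy=+8->C; (4,5):dx=-9,dy=-4->C
  (4,6):dx=-4,dy=-6->C; (4,7):dx=-1,dy=-2->C; (5,6):dx=+5,dy=-2->D; (5,7):dx=+8,dy=+2->C
  (6,7):dx=+3,dy=+4->C
Step 2: C = 15, D = 6, total pairs = 21.
Step 3: tau = (C - D)/(n(n-1)/2) = (15 - 6)/21 = 0.428571.
Step 4: Exact two-sided p-value (enumerate n! = 5040 permutations of y under H0): p = 0.238889.
Step 5: alpha = 0.05. fail to reject H0.

tau_b = 0.4286 (C=15, D=6), p = 0.238889, fail to reject H0.


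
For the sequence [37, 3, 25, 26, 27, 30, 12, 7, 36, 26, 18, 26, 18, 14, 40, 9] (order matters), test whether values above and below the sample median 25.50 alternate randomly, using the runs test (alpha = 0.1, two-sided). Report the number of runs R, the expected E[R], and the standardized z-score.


Step 1: Compute median = 25.50; label A = above, B = below.
Labels in order: ABBAAABBAABABBAB  (n_A = 8, n_B = 8)
Step 2: Count runs R = 10.
Step 3: Under H0 (random ordering), E[R] = 2*n_A*n_B/(n_A+n_B) + 1 = 2*8*8/16 + 1 = 9.0000.
        Var[R] = 2*n_A*n_B*(2*n_A*n_B - n_A - n_B) / ((n_A+n_B)^2 * (n_A+n_B-1)) = 14336/3840 = 3.7333.
        SD[R] = 1.9322.
Step 4: Continuity-corrected z = (R - 0.5 - E[R]) / SD[R] = (10 - 0.5 - 9.0000) / 1.9322 = 0.2588.
Step 5: Two-sided p-value via normal approximation = 2*(1 - Phi(|z|)) = 0.795809.
Step 6: alpha = 0.1. fail to reject H0.

R = 10, z = 0.2588, p = 0.795809, fail to reject H0.


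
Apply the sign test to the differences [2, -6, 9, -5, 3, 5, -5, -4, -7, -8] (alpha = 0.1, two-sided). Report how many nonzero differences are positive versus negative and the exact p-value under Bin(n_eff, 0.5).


Step 1: Discard zero differences. Original n = 10; n_eff = number of nonzero differences = 10.
Nonzero differences (with sign): +2, -6, +9, -5, +3, +5, -5, -4, -7, -8
Step 2: Count signs: positive = 4, negative = 6.
Step 3: Under H0: P(positive) = 0.5, so the number of positives S ~ Bin(10, 0.5).
Step 4: Two-sided exact p-value = sum of Bin(10,0.5) probabilities at or below the observed probability = 0.753906.
Step 5: alpha = 0.1. fail to reject H0.

n_eff = 10, pos = 4, neg = 6, p = 0.753906, fail to reject H0.


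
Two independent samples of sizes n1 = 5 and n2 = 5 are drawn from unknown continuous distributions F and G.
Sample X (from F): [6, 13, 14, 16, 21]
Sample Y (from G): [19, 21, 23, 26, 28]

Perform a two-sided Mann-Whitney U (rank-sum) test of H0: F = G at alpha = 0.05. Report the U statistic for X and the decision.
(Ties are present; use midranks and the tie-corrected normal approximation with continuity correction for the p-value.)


Step 1: Combine and sort all 10 observations; assign midranks.
sorted (value, group): (6,X), (13,X), (14,X), (16,X), (19,Y), (21,X), (21,Y), (23,Y), (26,Y), (28,Y)
ranks: 6->1, 13->2, 14->3, 16->4, 19->5, 21->6.5, 21->6.5, 23->8, 26->9, 28->10
Step 2: Rank sum for X: R1 = 1 + 2 + 3 + 4 + 6.5 = 16.5.
Step 3: U_X = R1 - n1(n1+1)/2 = 16.5 - 5*6/2 = 16.5 - 15 = 1.5.
       U_Y = n1*n2 - U_X = 25 - 1.5 = 23.5.
Step 4: Ties are present, so use the tie-corrected normal approximation (with continuity correction) for the p-value.
Step 5: p-value = 0.027803; compare to alpha = 0.05. reject H0.

U_X = 1.5, p = 0.027803, reject H0 at alpha = 0.05.


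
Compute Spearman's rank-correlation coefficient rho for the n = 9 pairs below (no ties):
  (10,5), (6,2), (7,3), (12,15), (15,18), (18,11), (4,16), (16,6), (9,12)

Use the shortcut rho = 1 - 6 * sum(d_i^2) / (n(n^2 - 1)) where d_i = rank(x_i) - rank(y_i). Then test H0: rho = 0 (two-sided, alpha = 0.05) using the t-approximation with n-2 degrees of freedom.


Step 1: Rank x and y separately (midranks; no ties here).
rank(x): 10->5, 6->2, 7->3, 12->6, 15->7, 18->9, 4->1, 16->8, 9->4
rank(y): 5->3, 2->1, 3->2, 15->7, 18->9, 11->5, 16->8, 6->4, 12->6
Step 2: d_i = R_x(i) - R_y(i); compute d_i^2.
  (5-3)^2=4, (2-1)^2=1, (3-2)^2=1, (6-7)^2=1, (7-9)^2=4, (9-5)^2=16, (1-8)^2=49, (8-4)^2=16, (4-6)^2=4
sum(d^2) = 96.
Step 3: rho = 1 - 6*96 / (9*(9^2 - 1)) = 1 - 576/720 = 0.200000.
Step 4: Under H0, t = rho * sqrt((n-2)/(1-rho^2)) = 0.5401 ~ t(7).
Step 5: Two-sided p-value from the t-distribution with 7 df = 0.605901.
Step 6: alpha = 0.05. fail to reject H0.

rho = 0.2000, p = 0.605901, fail to reject H0 at alpha = 0.05.


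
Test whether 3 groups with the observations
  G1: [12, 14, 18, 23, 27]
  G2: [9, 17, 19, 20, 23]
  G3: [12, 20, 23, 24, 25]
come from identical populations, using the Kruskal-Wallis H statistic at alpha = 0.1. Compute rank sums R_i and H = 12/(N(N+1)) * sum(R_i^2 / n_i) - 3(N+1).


Step 1: Combine all N = 15 observations and assign midranks.
sorted (value, group, rank): (9,G2,1), (12,G1,2.5), (12,G3,2.5), (14,G1,4), (17,G2,5), (18,G1,6), (19,G2,7), (20,G2,8.5), (20,G3,8.5), (23,G1,11), (23,G2,11), (23,G3,11), (24,G3,13), (25,G3,14), (27,G1,15)
Step 2: Sum ranks within each group.
R_1 = 38.5 (n_1 = 5)
R_2 = 32.5 (n_2 = 5)
R_3 = 49 (n_3 = 5)
Step 3: H = 12/(N(N+1)) * sum(R_i^2/n_i) - 3(N+1)
     = 12/(15*16) * (38.5^2/5 + 32.5^2/5 + 49^2/5) - 3*16
     = 0.050000 * 987.9 - 48
     = 1.395000.
Step 4: Ties present; correction factor C = 1 - 36/(15^3 - 15) = 0.989286. Corrected H = 1.395000 / 0.989286 = 1.410108.
Step 5: Under H0, H ~ chi^2(2); p-value = 0.494082.
Step 6: alpha = 0.1. fail to reject H0.

H = 1.4101, df = 2, p = 0.494082, fail to reject H0.


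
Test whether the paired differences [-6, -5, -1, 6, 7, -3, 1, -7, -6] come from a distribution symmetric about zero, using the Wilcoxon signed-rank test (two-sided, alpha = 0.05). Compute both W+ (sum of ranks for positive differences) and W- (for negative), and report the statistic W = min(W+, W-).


Step 1: Drop any zero differences (none here) and take |d_i|.
|d| = [6, 5, 1, 6, 7, 3, 1, 7, 6]
Step 2: Midrank |d_i| (ties get averaged ranks).
ranks: |6|->6, |5|->4, |1|->1.5, |6|->6, |7|->8.5, |3|->3, |1|->1.5, |7|->8.5, |6|->6
Step 3: Attach original signs; sum ranks with positive sign and with negative sign.
W+ = 6 + 8.5 + 1.5 = 16
W- = 6 + 4 + 1.5 + 3 + 8.5 + 6 = 29
(Check: W+ + W- = 45 should equal n(n+1)/2 = 45.)
Step 4: Test statistic W = min(W+, W-) = 16.
Step 5: Ties in |d|, so use the tie-corrected normal approximation.
        E[W] = n(n+1)/4 = 9*10/4 = 22.5.
        Tie groups: |d|=1 (t=2), |d|=6 (t=3), |d|=7 (t=2); sum(t^3 - t) = 36.
        Var[W] = n(n+1)(2n+1)/24 - sum(t^3-t)/48 = 1710/24 - 36/48 = 70.5.
        z = (W - E[W]) / sqrt(Var[W]) = (16 - 22.5) / 8.3964 = -0.7741.
        Two-sided p = 2*Phi(z) = 0.438849.
Step 6: alpha = 0.05. fail to reject H0.

W+ = 16, W- = 29, W = min = 16, p = 0.438849, fail to reject H0.


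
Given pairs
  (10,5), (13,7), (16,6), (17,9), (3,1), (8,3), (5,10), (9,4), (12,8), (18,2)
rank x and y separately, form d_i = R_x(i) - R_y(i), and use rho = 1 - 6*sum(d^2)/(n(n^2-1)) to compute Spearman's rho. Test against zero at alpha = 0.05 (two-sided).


Step 1: Rank x and y separately (midranks; no ties here).
rank(x): 10->5, 13->7, 16->8, 17->9, 3->1, 8->3, 5->2, 9->4, 12->6, 18->10
rank(y): 5->5, 7->7, 6->6, 9->9, 1->1, 3->3, 10->10, 4->4, 8->8, 2->2
Step 2: d_i = R_x(i) - R_y(i); compute d_i^2.
  (5-5)^2=0, (7-7)^2=0, (8-6)^2=4, (9-9)^2=0, (1-1)^2=0, (3-3)^2=0, (2-10)^2=64, (4-4)^2=0, (6-8)^2=4, (10-2)^2=64
sum(d^2) = 136.
Step 3: rho = 1 - 6*136 / (10*(10^2 - 1)) = 1 - 816/990 = 0.175758.
Step 4: Under H0, t = rho * sqrt((n-2)/(1-rho^2)) = 0.5050 ~ t(8).
Step 5: Two-sided p-value from the t-distribution with 8 df = 0.627188.
Step 6: alpha = 0.05. fail to reject H0.

rho = 0.1758, p = 0.627188, fail to reject H0 at alpha = 0.05.


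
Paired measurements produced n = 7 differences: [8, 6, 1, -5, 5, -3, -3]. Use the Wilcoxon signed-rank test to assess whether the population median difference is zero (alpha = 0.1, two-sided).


Step 1: Drop any zero differences (none here) and take |d_i|.
|d| = [8, 6, 1, 5, 5, 3, 3]
Step 2: Midrank |d_i| (ties get averaged ranks).
ranks: |8|->7, |6|->6, |1|->1, |5|->4.5, |5|->4.5, |3|->2.5, |3|->2.5
Step 3: Attach original signs; sum ranks with positive sign and with negative sign.
W+ = 7 + 6 + 1 + 4.5 = 18.5
W- = 4.5 + 2.5 + 2.5 = 9.5
(Check: W+ + W- = 28 should equal n(n+1)/2 = 28.)
Step 4: Test statistic W = min(W+, W-) = 9.5.
Step 5: Ties in |d|, so use the tie-corrected normal approximation.
        E[W] = n(n+1)/4 = 7*8/4 = 14.
        Tie groups: |d|=3 (t=2), |d|=5 (t=2); sum(t^3 - t) = 12.
        Var[W] = n(n+1)(2n+1)/24 - sum(t^3-t)/48 = 840/24 - 12/48 = 34.75.
        z = (W - E[W]) / sqrt(Var[W]) = (9.5 - 14) / 5.8949 = -0.7634.
        Two-sided p = 2*Phi(z) = 0.445243.
Step 6: alpha = 0.1. fail to reject H0.

W+ = 18.5, W- = 9.5, W = min = 9.5, p = 0.445243, fail to reject H0.


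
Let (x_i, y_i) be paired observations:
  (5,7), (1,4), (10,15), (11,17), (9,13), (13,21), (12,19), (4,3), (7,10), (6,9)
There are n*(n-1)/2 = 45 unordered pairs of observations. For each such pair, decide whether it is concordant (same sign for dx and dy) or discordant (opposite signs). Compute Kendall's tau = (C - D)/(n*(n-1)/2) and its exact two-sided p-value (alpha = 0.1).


Step 1: Enumerate the 45 unordered pairs (i,j) with i<j and classify each by sign(x_j-x_i) * sign(y_j-y_i).
  (1,2):dx=-4,dy=-3->C; (1,3):dx=+5,dy=+8->C; (1,4):dx=+6,dy=+10->C; (1,5):dx=+4,dy=+6->C
  (1,6):dx=+8,dy=+14->C; (1,7):dx=+7,dy=+12->C; (1,8):dx=-1,dy=-4->C; (1,9):dx=+2,dy=+3->C
  (1,10):dx=+1,dy=+2->C; (2,3):dx=+9,dy=+11->C; (2,4):dx=+10,dy=+13->C; (2,5):dx=+8,dy=+9->C
  (2,6):dx=+12,dy=+17->C; (2,7):dx=+11,dy=+15->C; (2,8):dx=+3,dy=-1->D; (2,9):dx=+6,dy=+6->C
  (2,10):dx=+5,dy=+5->C; (3,4):dx=+1,dy=+2->C; (3,5):dx=-1,dy=-2->C; (3,6):dx=+3,dy=+6->C
  (3,7):dx=+2,dy=+4->C; (3,8):dx=-6,dy=-12->C; (3,9):dx=-3,dy=-5->C; (3,10):dx=-4,dy=-6->C
  (4,5):dx=-2,dy=-4->C; (4,6):dx=+2,dy=+4->C; (4,7):dx=+1,dy=+2->C; (4,8):dx=-7,dy=-14->C
  (4,9):dx=-4,dy=-7->C; (4,10):dx=-5,dy=-8->C; (5,6):dx=+4,dy=+8->C; (5,7):dx=+3,dy=+6->C
  (5,8):dx=-5,dy=-10->C; (5,9):dx=-2,dy=-3->C; (5,10):dx=-3,dy=-4->C; (6,7):dx=-1,dy=-2->C
  (6,8):dx=-9,dy=-18->C; (6,9):dx=-6,dy=-11->C; (6,10):dx=-7,dy=-12->C; (7,8):dx=-8,dy=-16->C
  (7,9):dx=-5,dy=-9->C; (7,10):dx=-6,dy=-10->C; (8,9):dx=+3,dy=+7->C; (8,10):dx=+2,dy=+6->C
  (9,10):dx=-1,dy=-1->C
Step 2: C = 44, D = 1, total pairs = 45.
Step 3: tau = (C - D)/(n(n-1)/2) = (44 - 1)/45 = 0.955556.
Step 4: Exact two-sided p-value (enumerate n! = 3628800 permutations of y under H0): p = 0.000006.
Step 5: alpha = 0.1. reject H0.

tau_b = 0.9556 (C=44, D=1), p = 0.000006, reject H0.


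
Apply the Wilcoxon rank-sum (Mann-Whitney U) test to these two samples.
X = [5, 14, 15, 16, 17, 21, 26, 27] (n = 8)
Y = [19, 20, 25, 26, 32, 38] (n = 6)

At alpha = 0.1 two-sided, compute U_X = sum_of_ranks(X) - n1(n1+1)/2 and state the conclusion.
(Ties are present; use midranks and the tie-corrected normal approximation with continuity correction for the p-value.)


Step 1: Combine and sort all 14 observations; assign midranks.
sorted (value, group): (5,X), (14,X), (15,X), (16,X), (17,X), (19,Y), (20,Y), (21,X), (25,Y), (26,X), (26,Y), (27,X), (32,Y), (38,Y)
ranks: 5->1, 14->2, 15->3, 16->4, 17->5, 19->6, 20->7, 21->8, 25->9, 26->10.5, 26->10.5, 27->12, 32->13, 38->14
Step 2: Rank sum for X: R1 = 1 + 2 + 3 + 4 + 5 + 8 + 10.5 + 12 = 45.5.
Step 3: U_X = R1 - n1(n1+1)/2 = 45.5 - 8*9/2 = 45.5 - 36 = 9.5.
       U_Y = n1*n2 - U_X = 48 - 9.5 = 38.5.
Step 4: Ties are present, so use the tie-corrected normal approximation (with continuity correction) for the p-value.
Step 5: p-value = 0.070392; compare to alpha = 0.1. reject H0.

U_X = 9.5, p = 0.070392, reject H0 at alpha = 0.1.


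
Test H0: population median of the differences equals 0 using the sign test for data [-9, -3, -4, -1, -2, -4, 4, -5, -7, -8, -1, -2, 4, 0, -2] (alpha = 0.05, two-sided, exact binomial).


Step 1: Discard zero differences. Original n = 15; n_eff = number of nonzero differences = 14.
Nonzero differences (with sign): -9, -3, -4, -1, -2, -4, +4, -5, -7, -8, -1, -2, +4, -2
Step 2: Count signs: positive = 2, negative = 12.
Step 3: Under H0: P(positive) = 0.5, so the number of positives S ~ Bin(14, 0.5).
Step 4: Two-sided exact p-value = sum of Bin(14,0.5) probabilities at or below the observed probability = 0.012939.
Step 5: alpha = 0.05. reject H0.

n_eff = 14, pos = 2, neg = 12, p = 0.012939, reject H0.


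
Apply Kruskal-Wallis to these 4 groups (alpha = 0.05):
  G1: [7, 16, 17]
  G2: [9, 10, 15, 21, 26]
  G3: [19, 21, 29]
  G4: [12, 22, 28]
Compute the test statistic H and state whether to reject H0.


Step 1: Combine all N = 14 observations and assign midranks.
sorted (value, group, rank): (7,G1,1), (9,G2,2), (10,G2,3), (12,G4,4), (15,G2,5), (16,G1,6), (17,G1,7), (19,G3,8), (21,G2,9.5), (21,G3,9.5), (22,G4,11), (26,G2,12), (28,G4,13), (29,G3,14)
Step 2: Sum ranks within each group.
R_1 = 14 (n_1 = 3)
R_2 = 31.5 (n_2 = 5)
R_3 = 31.5 (n_3 = 3)
R_4 = 28 (n_4 = 3)
Step 3: H = 12/(N(N+1)) * sum(R_i^2/n_i) - 3(N+1)
     = 12/(14*15) * (14^2/3 + 31.5^2/5 + 31.5^2/3 + 28^2/3) - 3*15
     = 0.057143 * 855.867 - 45
     = 3.906667.
Step 4: Ties present; correction factor C = 1 - 6/(14^3 - 14) = 0.997802. Corrected H = 3.906667 / 0.997802 = 3.915272.
Step 5: Under H0, H ~ chi^2(3); p-value = 0.270760.
Step 6: alpha = 0.05. fail to reject H0.

H = 3.9153, df = 3, p = 0.270760, fail to reject H0.


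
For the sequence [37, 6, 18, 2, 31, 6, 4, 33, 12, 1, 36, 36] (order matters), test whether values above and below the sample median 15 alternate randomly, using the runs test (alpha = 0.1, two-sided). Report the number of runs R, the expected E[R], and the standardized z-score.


Step 1: Compute median = 15; label A = above, B = below.
Labels in order: ABABABBABBAA  (n_A = 6, n_B = 6)
Step 2: Count runs R = 9.
Step 3: Under H0 (random ordering), E[R] = 2*n_A*n_B/(n_A+n_B) + 1 = 2*6*6/12 + 1 = 7.0000.
        Var[R] = 2*n_A*n_B*(2*n_A*n_B - n_A - n_B) / ((n_A+n_B)^2 * (n_A+n_B-1)) = 4320/1584 = 2.7273.
        SD[R] = 1.6514.
Step 4: Continuity-corrected z = (R - 0.5 - E[R]) / SD[R] = (9 - 0.5 - 7.0000) / 1.6514 = 0.9083.
Step 5: Two-sided p-value via normal approximation = 2*(1 - Phi(|z|)) = 0.363722.
Step 6: alpha = 0.1. fail to reject H0.

R = 9, z = 0.9083, p = 0.363722, fail to reject H0.


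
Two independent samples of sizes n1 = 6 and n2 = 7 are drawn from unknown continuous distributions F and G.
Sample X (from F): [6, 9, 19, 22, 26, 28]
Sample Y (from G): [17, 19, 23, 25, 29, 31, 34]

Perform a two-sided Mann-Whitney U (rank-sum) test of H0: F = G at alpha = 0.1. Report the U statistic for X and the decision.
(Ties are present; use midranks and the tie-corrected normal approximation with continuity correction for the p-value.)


Step 1: Combine and sort all 13 observations; assign midranks.
sorted (value, group): (6,X), (9,X), (17,Y), (19,X), (19,Y), (22,X), (23,Y), (25,Y), (26,X), (28,X), (29,Y), (31,Y), (34,Y)
ranks: 6->1, 9->2, 17->3, 19->4.5, 19->4.5, 22->6, 23->7, 25->8, 26->9, 28->10, 29->11, 31->12, 34->13
Step 2: Rank sum for X: R1 = 1 + 2 + 4.5 + 6 + 9 + 10 = 32.5.
Step 3: U_X = R1 - n1(n1+1)/2 = 32.5 - 6*7/2 = 32.5 - 21 = 11.5.
       U_Y = n1*n2 - U_X = 42 - 11.5 = 30.5.
Step 4: Ties are present, so use the tie-corrected normal approximation (with continuity correction) for the p-value.
Step 5: p-value = 0.197926; compare to alpha = 0.1. fail to reject H0.

U_X = 11.5, p = 0.197926, fail to reject H0 at alpha = 0.1.


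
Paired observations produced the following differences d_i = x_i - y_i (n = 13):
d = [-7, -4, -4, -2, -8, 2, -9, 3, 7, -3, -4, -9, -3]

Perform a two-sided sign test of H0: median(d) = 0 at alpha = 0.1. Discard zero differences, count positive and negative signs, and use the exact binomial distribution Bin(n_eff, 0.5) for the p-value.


Step 1: Discard zero differences. Original n = 13; n_eff = number of nonzero differences = 13.
Nonzero differences (with sign): -7, -4, -4, -2, -8, +2, -9, +3, +7, -3, -4, -9, -3
Step 2: Count signs: positive = 3, negative = 10.
Step 3: Under H0: P(positive) = 0.5, so the number of positives S ~ Bin(13, 0.5).
Step 4: Two-sided exact p-value = sum of Bin(13,0.5) probabilities at or below the observed probability = 0.092285.
Step 5: alpha = 0.1. reject H0.

n_eff = 13, pos = 3, neg = 10, p = 0.092285, reject H0.


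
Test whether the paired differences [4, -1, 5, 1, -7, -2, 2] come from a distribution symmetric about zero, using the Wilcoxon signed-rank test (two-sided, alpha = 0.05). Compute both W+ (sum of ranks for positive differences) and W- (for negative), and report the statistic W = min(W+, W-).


Step 1: Drop any zero differences (none here) and take |d_i|.
|d| = [4, 1, 5, 1, 7, 2, 2]
Step 2: Midrank |d_i| (ties get averaged ranks).
ranks: |4|->5, |1|->1.5, |5|->6, |1|->1.5, |7|->7, |2|->3.5, |2|->3.5
Step 3: Attach original signs; sum ranks with positive sign and with negative sign.
W+ = 5 + 6 + 1.5 + 3.5 = 16
W- = 1.5 + 7 + 3.5 = 12
(Check: W+ + W- = 28 should equal n(n+1)/2 = 28.)
Step 4: Test statistic W = min(W+, W-) = 12.
Step 5: Ties in |d|, so use the tie-corrected normal approximation.
        E[W] = n(n+1)/4 = 7*8/4 = 14.
        Tie groups: |d|=1 (t=2), |d|=2 (t=2); sum(t^3 - t) = 12.
        Var[W] = n(n+1)(2n+1)/24 - sum(t^3-t)/48 = 840/24 - 12/48 = 34.75.
        z = (W - E[W]) / sqrt(Var[W]) = (12 - 14) / 5.8949 = -0.3393.
        Two-sided p = 2*Phi(z) = 0.734402.
Step 6: alpha = 0.05. fail to reject H0.

W+ = 16, W- = 12, W = min = 12, p = 0.734402, fail to reject H0.


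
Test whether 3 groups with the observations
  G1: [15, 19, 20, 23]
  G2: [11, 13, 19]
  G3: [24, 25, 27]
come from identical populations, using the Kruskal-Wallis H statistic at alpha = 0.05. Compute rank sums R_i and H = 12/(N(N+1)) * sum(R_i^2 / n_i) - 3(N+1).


Step 1: Combine all N = 10 observations and assign midranks.
sorted (value, group, rank): (11,G2,1), (13,G2,2), (15,G1,3), (19,G1,4.5), (19,G2,4.5), (20,G1,6), (23,G1,7), (24,G3,8), (25,G3,9), (27,G3,10)
Step 2: Sum ranks within each group.
R_1 = 20.5 (n_1 = 4)
R_2 = 7.5 (n_2 = 3)
R_3 = 27 (n_3 = 3)
Step 3: H = 12/(N(N+1)) * sum(R_i^2/n_i) - 3(N+1)
     = 12/(10*11) * (20.5^2/4 + 7.5^2/3 + 27^2/3) - 3*11
     = 0.109091 * 366.812 - 33
     = 7.015909.
Step 4: Ties present; correction factor C = 1 - 6/(10^3 - 10) = 0.993939. Corrected H = 7.015909 / 0.993939 = 7.058689.
Step 5: Under H0, H ~ chi^2(2); p-value = 0.029324.
Step 6: alpha = 0.05. reject H0.

H = 7.0587, df = 2, p = 0.029324, reject H0.
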